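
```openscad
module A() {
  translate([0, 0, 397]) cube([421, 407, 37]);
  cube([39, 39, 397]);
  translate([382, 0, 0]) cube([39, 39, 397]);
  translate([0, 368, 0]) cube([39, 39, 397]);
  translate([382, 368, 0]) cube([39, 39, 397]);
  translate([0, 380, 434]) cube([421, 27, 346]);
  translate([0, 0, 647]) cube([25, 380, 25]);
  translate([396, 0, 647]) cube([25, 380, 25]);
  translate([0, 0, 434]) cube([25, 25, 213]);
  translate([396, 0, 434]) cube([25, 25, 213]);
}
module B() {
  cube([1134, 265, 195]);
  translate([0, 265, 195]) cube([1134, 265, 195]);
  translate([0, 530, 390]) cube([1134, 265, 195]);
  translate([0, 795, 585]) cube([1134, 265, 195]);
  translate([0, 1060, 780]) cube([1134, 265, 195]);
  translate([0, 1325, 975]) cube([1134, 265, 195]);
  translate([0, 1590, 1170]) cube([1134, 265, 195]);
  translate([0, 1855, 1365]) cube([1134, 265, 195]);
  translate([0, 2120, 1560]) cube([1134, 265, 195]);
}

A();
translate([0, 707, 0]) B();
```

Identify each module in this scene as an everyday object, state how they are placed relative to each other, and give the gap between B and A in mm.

The staircase's nearest face is 300 mm from the chair's +y face.

A is a chair. B is a staircase. The staircase is on the floor beside the chair on its +y side. The gap between the staircase and the chair is 300 mm.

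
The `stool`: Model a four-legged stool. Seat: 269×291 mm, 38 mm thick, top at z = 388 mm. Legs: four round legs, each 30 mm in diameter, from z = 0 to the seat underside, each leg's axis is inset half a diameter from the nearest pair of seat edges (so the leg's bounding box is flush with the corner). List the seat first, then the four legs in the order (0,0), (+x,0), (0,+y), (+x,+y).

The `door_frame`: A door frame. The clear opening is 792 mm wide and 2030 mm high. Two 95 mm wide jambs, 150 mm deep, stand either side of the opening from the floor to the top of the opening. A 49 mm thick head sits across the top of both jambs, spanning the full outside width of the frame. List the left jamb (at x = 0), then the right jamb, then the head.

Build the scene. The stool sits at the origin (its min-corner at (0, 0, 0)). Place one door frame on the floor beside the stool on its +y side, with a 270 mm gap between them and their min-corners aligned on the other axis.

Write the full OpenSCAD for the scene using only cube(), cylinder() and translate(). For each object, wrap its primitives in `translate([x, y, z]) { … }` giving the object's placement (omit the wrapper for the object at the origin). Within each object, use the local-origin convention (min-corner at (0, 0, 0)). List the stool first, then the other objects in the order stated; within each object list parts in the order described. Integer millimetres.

translate([0, 0, 350]) cube([269, 291, 38]);
translate([15, 15, 0]) cylinder(h = 350, r = 15);
translate([254, 15, 0]) cylinder(h = 350, r = 15);
translate([15, 276, 0]) cylinder(h = 350, r = 15);
translate([254, 276, 0]) cylinder(h = 350, r = 15);
translate([0, 561, 0]) {
  cube([95, 150, 2030]);
  translate([887, 0, 0]) cube([95, 150, 2030]);
  translate([0, 0, 2030]) cube([982, 150, 49]);
}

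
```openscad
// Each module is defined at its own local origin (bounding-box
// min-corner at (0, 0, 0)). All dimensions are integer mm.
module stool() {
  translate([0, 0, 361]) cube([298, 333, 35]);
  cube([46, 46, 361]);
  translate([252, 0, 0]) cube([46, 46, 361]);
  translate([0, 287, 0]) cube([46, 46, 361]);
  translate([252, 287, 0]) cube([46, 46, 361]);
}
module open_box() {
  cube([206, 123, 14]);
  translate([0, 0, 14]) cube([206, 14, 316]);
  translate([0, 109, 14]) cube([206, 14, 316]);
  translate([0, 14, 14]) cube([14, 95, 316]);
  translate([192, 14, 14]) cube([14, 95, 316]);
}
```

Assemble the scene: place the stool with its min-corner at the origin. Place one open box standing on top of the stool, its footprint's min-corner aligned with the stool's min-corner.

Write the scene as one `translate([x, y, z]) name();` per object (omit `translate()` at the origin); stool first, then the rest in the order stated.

stool();
translate([0, 0, 396]) open_box();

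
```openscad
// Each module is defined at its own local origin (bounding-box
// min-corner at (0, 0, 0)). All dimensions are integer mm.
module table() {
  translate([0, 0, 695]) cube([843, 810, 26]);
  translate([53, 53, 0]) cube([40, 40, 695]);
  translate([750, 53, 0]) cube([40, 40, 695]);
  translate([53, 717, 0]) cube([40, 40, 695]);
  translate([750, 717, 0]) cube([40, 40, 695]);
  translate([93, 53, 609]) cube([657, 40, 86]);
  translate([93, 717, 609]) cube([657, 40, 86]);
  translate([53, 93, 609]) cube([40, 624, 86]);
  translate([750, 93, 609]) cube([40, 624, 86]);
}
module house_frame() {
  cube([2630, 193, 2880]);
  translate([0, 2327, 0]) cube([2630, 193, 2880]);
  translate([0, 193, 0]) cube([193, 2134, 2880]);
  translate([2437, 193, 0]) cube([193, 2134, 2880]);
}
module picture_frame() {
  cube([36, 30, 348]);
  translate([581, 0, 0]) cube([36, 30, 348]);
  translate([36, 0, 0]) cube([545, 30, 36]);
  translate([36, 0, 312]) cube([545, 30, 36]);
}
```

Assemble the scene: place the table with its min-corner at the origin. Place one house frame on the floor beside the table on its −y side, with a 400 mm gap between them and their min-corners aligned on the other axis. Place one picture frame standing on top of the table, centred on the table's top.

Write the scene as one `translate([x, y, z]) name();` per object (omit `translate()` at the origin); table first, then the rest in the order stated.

table();
translate([0, -2920, 0]) house_frame();
translate([113, 390, 721]) picture_frame();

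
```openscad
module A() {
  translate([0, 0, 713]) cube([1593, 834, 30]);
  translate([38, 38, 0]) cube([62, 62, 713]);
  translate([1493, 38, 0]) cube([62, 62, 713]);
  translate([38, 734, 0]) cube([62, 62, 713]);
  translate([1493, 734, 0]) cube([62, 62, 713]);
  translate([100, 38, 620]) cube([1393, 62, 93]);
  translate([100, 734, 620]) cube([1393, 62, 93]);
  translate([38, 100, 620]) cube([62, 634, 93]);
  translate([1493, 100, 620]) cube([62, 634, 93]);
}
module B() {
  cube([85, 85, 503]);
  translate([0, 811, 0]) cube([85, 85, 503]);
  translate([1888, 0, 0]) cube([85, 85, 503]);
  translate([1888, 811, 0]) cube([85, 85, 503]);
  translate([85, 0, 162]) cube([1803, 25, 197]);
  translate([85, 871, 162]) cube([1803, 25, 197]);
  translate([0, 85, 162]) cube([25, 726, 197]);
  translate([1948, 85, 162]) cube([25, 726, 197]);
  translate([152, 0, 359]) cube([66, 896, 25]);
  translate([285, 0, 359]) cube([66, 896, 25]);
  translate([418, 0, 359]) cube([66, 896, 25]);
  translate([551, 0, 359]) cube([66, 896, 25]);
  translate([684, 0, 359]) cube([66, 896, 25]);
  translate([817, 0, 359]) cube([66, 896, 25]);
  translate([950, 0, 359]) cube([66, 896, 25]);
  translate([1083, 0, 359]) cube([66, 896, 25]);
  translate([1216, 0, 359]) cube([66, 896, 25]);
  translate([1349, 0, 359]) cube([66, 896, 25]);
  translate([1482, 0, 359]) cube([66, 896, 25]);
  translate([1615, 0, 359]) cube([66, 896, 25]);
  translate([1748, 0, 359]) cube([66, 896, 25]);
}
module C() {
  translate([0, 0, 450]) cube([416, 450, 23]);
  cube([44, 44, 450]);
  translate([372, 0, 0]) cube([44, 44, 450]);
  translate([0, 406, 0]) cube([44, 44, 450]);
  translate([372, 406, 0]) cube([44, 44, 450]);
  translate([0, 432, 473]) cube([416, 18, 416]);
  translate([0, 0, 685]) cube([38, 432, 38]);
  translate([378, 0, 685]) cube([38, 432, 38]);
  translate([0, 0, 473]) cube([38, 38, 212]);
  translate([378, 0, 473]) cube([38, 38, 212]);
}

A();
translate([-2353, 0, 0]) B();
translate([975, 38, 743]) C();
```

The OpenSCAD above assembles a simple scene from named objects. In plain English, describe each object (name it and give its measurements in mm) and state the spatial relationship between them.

A is a table: top 1593 mm (x) × 834 mm (y), 30 mm thick, upper face at z = 743 mm, on four 62×62 mm square legs, each inset 38 mm from the nearest pair of top edges, running from z = 0 to the bottom of the top. Four apron rails, 62 mm thick and 93 mm tall, run between adjacent legs with their top edges flush with the underside of the top and their outer faces flush with the legs' outer faces.

B is a bed frame 1973 mm long (x) by 896 mm wide (y). Four 85×85 mm corner posts, 503 mm tall, at the corners of the footprint. Four rails of 25 mm thickness and 197 mm height run between adjacent posts with their undersides at z = 162 mm, their outer faces flush with the outside of the frame (the two x-running rails run between the posts' inner faces; the two y-running rails run between the posts' inner faces). 13 slats, each 66 mm wide (x) and 25 mm thick, lie across the top of the two x-running rails, running the full 896 mm width of the frame in y; the slats are evenly spaced along x between the inner faces of the end posts with equal gaps (rounded down to the nearest mm) at the −x end and between each pair — any rounding remainder accumulates at the +x end.

C is a chair. The seat is a 416×450×23 mm slab with its top at z = 473 mm, on four 44×44 mm corner legs (flush with the seat edges, standing on z = 0). A flat backrest 18 mm thick, 416 mm tall, spans the full seat width and rises from the seat top along its +y edge, rear face flush with the rear of the seat. Two armrests of 38×38 mm section run along each side from the seat's front edge to the front of the backrest, top faces 250 mm above the seat top and outer faces flush with the seat's x-edges; a 38×38 mm post under the front of each armrest stands on the seat at the front corner.

The bed frame is on the floor beside the table on its −x side. The chair is on top of the table.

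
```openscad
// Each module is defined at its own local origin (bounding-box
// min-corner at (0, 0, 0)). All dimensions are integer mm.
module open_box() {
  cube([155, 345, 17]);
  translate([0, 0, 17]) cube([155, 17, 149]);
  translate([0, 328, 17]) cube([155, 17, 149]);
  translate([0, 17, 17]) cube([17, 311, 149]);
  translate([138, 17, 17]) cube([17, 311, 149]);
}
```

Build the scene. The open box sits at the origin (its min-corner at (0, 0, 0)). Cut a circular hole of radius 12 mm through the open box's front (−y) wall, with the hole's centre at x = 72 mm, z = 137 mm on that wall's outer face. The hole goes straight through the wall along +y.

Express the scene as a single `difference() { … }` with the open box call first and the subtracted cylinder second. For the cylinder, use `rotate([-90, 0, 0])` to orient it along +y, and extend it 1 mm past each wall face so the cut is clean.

difference() {
  open_box();
  translate([72, -1, 137]) rotate([-90, 0, 0]) cylinder(h = 19, r = 12);
}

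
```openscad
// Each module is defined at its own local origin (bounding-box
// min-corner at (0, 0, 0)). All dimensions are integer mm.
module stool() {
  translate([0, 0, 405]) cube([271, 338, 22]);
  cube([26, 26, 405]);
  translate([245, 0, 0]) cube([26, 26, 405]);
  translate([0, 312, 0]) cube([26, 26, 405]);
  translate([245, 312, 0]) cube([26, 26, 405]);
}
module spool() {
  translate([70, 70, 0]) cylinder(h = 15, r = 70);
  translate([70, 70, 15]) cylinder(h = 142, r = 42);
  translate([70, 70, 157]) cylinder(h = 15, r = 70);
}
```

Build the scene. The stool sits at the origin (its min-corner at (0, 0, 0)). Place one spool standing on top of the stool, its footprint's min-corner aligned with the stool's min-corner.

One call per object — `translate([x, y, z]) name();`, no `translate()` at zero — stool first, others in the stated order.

stool();
translate([0, 0, 427]) spool();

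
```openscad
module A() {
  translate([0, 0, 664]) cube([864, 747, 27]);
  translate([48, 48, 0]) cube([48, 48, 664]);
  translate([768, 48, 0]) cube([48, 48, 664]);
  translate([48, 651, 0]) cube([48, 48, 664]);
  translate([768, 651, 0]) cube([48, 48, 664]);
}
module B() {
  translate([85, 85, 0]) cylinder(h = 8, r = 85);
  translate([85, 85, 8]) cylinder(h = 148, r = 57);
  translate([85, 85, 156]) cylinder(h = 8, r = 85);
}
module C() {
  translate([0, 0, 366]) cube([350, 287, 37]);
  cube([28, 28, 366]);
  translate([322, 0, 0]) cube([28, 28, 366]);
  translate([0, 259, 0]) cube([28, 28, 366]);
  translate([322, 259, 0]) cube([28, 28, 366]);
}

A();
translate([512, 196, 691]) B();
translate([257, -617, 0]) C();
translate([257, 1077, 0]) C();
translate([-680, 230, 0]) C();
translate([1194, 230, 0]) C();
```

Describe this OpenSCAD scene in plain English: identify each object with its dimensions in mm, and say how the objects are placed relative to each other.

A is a table: top 864 mm (x) × 747 mm (y), 27 mm thick, upper face at z = 691 mm, on four 48×48 mm square legs, each inset 48 mm from the nearest pair of top edges, running from z = 0 to the bottom of the top.

B is a spool: two coaxial disc flanges of radius 85 mm and thickness 8 mm, joined by a core cylinder of radius 57 mm and height 148 mm. The lower flange rests on z = 0 and the three cylinders share a vertical axis.

C is a four-legged stool. The seat is 350×287 mm, 37 mm thick, top at z = 403 mm. It stands on four square legs, each 28×28 mm in cross-section, from z = 0 to the seat underside, each flush with a corner of the seat.

The spool is on top of the table. Four stools sit around the table at the −y, +y, −x, +x sides.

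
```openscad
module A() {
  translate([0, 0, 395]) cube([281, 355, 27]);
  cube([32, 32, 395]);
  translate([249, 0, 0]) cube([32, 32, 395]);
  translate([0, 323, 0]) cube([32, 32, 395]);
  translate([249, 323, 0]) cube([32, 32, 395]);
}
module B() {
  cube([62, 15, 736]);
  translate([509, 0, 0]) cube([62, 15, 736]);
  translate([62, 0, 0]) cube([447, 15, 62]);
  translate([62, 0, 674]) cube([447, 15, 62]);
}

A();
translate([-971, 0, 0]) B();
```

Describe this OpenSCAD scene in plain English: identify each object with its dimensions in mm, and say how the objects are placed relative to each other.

A is a four-legged stool. The seat is 281×355 mm, 27 mm thick, top at z = 422 mm. It stands on four square legs, each 32×32 mm in cross-section, from z = 0 to the seat underside, each flush with a corner of the seat.

B is a rectangular picture frame lying in the x–z plane (depth along y). The opening is 447 mm wide (x) by 612 mm tall (z), surrounded by a border 62 mm wide on all four sides. The frame is 15 mm deep and is made of two full-height vertical stiles with two horizontal rails fitted between them.

The picture frame is on the floor beside the stool on its −x side.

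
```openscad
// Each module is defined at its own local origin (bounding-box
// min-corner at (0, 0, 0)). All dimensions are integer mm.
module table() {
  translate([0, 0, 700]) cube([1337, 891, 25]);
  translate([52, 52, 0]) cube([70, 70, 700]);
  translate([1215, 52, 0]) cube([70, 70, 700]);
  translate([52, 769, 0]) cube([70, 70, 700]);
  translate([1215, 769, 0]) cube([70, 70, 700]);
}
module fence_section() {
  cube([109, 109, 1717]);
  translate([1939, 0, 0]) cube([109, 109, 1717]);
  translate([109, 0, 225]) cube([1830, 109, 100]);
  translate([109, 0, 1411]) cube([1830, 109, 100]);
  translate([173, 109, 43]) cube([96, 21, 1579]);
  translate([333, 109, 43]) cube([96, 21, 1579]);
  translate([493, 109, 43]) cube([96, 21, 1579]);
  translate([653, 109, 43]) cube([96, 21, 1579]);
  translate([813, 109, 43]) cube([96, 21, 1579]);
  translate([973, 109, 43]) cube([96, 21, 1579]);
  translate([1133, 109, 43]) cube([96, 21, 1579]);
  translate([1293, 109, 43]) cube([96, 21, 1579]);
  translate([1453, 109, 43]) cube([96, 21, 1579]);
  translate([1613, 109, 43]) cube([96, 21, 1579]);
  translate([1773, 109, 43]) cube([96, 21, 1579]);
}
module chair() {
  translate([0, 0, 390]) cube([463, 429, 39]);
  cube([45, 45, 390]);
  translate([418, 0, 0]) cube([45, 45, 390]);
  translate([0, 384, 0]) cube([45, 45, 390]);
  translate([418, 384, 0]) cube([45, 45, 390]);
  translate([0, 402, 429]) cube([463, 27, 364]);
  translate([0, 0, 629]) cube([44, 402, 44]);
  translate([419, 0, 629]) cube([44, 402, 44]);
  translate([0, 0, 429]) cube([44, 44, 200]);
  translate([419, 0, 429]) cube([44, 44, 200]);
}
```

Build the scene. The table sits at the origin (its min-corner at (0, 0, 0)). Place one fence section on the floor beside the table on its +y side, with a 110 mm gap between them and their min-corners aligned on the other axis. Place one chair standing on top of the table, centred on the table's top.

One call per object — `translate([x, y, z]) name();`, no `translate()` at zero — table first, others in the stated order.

table();
translate([0, 1001, 0]) fence_section();
translate([437, 231, 725]) chair();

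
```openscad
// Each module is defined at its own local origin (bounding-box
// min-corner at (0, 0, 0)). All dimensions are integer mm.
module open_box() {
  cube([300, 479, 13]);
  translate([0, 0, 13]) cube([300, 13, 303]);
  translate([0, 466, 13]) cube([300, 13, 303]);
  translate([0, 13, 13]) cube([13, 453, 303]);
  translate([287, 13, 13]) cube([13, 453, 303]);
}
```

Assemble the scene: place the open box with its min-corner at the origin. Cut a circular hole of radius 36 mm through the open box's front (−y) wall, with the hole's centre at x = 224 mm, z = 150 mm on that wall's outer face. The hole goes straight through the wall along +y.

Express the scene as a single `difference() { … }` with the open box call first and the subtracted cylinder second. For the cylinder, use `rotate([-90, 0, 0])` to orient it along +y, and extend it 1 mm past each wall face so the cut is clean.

difference() {
  open_box();
  translate([224, -1, 150]) rotate([-90, 0, 0]) cylinder(h = 15, r = 36);
}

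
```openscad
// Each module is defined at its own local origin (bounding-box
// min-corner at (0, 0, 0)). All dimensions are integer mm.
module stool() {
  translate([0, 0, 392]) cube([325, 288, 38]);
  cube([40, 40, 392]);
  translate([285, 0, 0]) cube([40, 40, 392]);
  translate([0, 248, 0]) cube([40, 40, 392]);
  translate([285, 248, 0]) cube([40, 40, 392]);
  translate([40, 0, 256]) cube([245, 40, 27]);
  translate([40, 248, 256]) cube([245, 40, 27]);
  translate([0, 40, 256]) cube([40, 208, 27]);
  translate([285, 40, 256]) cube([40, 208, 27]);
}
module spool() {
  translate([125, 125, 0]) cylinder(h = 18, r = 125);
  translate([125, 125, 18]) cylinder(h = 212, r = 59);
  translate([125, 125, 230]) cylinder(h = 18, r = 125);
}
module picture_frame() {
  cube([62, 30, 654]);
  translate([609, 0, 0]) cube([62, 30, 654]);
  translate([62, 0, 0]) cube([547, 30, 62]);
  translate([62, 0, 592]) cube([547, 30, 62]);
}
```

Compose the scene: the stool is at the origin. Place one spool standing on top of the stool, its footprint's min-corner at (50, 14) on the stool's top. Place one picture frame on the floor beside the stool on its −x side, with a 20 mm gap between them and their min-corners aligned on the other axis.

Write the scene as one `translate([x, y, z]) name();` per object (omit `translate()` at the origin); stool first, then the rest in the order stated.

stool();
translate([50, 14, 430]) spool();
translate([-691, 0, 0]) picture_frame();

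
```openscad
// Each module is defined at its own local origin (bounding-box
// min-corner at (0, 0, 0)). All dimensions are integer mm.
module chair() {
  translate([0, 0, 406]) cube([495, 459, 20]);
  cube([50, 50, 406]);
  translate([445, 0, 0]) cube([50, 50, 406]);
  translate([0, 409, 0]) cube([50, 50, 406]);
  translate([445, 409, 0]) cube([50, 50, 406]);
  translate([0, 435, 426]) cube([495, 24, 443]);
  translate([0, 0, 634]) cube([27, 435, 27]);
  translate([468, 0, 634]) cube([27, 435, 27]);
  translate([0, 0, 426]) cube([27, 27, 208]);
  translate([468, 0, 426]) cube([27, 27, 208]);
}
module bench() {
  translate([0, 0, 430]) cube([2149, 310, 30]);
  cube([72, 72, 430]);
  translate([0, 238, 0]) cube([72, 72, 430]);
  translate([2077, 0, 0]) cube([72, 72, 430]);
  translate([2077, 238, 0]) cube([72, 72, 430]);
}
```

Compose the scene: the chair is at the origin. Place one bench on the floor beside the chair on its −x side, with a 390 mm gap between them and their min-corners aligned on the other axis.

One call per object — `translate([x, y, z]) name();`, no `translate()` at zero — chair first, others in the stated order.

chair();
translate([-2539, 0, 0]) bench();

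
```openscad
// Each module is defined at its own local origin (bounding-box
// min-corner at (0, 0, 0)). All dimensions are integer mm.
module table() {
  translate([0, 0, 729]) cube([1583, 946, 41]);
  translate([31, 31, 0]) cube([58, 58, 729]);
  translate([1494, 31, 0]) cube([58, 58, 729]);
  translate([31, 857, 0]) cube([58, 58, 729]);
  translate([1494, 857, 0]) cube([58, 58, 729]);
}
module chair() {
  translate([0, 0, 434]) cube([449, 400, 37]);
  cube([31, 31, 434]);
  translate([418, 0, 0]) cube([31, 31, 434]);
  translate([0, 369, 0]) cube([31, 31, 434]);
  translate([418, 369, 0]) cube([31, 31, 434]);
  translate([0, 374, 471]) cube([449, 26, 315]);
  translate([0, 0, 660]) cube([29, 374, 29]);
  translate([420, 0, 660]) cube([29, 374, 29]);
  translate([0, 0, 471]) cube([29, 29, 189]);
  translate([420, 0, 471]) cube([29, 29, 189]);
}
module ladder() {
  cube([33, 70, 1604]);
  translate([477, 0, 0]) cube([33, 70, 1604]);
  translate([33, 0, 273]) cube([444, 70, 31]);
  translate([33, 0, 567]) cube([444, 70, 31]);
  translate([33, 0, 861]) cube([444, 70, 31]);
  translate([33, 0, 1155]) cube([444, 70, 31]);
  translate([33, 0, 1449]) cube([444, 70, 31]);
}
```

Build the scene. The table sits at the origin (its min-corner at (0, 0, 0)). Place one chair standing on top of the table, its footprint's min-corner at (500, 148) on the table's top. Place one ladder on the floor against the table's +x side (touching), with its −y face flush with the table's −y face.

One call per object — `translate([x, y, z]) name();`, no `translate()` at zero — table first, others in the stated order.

table();
translate([500, 148, 770]) chair();
translate([1583, 0, 0]) ladder();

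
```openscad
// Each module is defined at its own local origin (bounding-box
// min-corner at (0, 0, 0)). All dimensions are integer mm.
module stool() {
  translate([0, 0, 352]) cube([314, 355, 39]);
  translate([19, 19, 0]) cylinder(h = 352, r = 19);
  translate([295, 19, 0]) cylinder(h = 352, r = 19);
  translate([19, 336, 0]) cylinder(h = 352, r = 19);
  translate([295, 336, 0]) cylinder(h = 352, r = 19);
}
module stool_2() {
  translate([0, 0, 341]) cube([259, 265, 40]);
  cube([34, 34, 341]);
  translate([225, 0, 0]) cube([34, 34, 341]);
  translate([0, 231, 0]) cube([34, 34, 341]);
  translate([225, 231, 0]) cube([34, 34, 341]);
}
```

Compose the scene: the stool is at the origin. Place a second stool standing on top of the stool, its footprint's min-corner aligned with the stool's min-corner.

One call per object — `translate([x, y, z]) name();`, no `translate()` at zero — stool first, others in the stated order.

stool();
translate([0, 0, 391]) stool_2();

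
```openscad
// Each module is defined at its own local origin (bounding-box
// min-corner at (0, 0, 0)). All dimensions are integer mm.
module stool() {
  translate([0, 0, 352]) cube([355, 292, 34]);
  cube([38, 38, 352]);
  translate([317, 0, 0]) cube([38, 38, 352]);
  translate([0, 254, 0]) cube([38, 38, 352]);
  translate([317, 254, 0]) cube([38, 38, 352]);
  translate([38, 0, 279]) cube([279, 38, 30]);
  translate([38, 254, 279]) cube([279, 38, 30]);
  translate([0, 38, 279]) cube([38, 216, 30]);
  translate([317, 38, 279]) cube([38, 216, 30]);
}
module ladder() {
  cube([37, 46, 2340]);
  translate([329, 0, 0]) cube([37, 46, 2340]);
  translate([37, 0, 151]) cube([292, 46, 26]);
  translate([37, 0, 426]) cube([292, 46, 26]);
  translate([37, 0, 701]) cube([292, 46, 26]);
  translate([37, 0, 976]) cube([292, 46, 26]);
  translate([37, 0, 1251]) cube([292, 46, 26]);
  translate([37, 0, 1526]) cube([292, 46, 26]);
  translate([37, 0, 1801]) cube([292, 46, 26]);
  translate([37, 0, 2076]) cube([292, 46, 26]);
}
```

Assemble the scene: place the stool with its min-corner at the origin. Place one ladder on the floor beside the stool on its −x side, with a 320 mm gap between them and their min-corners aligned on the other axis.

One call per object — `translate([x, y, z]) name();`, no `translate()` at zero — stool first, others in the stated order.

stool();
translate([-686, 0, 0]) ladder();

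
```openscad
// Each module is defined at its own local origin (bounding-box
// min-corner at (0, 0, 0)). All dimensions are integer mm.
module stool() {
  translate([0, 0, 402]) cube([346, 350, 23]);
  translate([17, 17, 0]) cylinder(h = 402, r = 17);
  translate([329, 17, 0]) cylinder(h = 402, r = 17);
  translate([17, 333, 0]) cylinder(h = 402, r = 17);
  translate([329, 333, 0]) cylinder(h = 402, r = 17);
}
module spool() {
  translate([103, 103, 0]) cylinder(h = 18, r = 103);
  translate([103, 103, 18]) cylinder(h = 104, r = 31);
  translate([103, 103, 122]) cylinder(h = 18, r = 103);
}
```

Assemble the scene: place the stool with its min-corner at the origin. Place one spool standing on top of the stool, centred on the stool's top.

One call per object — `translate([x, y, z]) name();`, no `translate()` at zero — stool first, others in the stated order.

stool();
translate([70, 72, 425]) spool();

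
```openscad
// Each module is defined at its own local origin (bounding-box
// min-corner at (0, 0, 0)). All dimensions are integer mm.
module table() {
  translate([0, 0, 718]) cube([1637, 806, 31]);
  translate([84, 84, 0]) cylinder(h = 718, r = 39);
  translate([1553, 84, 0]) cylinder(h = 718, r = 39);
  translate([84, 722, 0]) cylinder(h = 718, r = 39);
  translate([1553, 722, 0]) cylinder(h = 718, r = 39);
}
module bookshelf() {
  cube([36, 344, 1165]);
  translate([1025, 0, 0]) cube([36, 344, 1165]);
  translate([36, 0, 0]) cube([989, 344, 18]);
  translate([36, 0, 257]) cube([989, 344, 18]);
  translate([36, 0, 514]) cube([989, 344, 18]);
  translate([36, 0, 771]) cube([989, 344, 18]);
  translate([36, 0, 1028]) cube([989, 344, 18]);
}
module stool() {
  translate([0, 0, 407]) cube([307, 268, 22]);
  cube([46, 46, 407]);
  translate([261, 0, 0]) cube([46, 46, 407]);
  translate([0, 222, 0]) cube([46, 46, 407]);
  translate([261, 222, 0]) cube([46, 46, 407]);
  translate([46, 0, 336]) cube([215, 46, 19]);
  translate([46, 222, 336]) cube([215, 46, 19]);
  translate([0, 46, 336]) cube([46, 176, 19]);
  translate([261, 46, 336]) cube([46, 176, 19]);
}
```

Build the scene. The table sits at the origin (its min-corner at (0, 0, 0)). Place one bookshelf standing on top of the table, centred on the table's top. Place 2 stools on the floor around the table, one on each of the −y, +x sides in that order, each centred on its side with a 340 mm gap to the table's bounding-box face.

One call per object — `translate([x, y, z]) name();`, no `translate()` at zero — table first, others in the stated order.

table();
translate([288, 231, 749]) bookshelf();
translate([665, -608, 0]) stool();
translate([1977, 269, 0]) stool();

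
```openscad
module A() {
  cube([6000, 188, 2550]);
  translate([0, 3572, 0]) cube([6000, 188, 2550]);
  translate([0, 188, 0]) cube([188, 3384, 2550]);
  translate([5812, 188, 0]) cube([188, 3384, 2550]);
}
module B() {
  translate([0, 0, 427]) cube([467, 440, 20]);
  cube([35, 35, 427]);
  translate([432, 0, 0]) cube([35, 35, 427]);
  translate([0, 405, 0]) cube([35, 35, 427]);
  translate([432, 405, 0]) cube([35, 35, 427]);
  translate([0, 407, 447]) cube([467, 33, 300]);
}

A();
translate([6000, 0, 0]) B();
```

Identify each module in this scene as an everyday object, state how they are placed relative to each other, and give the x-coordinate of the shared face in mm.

A is a house frame. B is a chair. The chair is against the house frame's +x side, with their −y faces flush. The x-coordinate of the shared face is 6000 mm.

The house frame's +x face and the chair's −x face are both at x = 6000 mm.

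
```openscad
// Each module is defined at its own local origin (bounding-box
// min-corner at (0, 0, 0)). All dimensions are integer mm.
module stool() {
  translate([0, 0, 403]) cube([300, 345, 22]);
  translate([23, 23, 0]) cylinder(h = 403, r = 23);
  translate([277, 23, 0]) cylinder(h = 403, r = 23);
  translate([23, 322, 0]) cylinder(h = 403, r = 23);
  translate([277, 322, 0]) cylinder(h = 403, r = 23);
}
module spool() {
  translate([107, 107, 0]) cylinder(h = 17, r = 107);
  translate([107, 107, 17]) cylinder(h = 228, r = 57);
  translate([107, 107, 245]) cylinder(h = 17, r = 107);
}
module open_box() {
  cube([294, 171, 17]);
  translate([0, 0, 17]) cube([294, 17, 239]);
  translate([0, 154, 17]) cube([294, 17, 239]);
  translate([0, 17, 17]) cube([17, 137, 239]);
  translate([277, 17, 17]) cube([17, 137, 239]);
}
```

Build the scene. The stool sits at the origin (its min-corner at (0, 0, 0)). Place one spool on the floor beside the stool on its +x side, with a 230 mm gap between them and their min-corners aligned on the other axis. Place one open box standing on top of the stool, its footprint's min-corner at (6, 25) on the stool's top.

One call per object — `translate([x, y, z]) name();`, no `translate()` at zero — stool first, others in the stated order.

stool();
translate([530, 0, 0]) spool();
translate([6, 25, 425]) open_box();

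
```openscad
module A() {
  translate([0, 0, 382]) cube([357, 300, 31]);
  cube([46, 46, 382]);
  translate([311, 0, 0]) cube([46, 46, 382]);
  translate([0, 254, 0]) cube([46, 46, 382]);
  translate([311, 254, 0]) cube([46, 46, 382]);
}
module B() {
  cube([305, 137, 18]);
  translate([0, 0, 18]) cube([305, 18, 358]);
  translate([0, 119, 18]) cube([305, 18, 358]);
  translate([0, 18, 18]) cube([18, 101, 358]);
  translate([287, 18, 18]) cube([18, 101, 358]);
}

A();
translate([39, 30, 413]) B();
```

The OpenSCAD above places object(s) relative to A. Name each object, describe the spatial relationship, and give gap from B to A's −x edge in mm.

A is a stool. B is an open box. The open box is on top of the stool. The gap from the open box to the stool's −x edge is 39 mm.

The open box's min-x is at 39; the stool's min-x is 0; gap = 39 mm.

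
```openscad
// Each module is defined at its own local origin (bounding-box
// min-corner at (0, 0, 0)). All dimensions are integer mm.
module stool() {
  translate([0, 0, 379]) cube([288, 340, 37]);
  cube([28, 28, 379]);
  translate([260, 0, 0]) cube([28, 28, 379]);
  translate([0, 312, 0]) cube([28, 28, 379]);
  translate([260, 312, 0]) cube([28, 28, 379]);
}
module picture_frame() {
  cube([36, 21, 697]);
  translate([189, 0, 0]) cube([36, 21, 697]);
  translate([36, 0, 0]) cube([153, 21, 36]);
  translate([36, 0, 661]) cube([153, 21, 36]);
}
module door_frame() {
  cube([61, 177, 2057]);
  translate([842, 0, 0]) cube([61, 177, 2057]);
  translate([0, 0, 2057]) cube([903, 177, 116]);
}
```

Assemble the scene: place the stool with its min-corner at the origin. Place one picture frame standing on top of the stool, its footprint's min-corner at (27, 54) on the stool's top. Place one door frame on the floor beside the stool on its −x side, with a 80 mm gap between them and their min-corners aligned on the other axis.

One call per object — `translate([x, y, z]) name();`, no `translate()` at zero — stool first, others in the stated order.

stool();
translate([27, 54, 416]) picture_frame();
translate([-983, 0, 0]) door_frame();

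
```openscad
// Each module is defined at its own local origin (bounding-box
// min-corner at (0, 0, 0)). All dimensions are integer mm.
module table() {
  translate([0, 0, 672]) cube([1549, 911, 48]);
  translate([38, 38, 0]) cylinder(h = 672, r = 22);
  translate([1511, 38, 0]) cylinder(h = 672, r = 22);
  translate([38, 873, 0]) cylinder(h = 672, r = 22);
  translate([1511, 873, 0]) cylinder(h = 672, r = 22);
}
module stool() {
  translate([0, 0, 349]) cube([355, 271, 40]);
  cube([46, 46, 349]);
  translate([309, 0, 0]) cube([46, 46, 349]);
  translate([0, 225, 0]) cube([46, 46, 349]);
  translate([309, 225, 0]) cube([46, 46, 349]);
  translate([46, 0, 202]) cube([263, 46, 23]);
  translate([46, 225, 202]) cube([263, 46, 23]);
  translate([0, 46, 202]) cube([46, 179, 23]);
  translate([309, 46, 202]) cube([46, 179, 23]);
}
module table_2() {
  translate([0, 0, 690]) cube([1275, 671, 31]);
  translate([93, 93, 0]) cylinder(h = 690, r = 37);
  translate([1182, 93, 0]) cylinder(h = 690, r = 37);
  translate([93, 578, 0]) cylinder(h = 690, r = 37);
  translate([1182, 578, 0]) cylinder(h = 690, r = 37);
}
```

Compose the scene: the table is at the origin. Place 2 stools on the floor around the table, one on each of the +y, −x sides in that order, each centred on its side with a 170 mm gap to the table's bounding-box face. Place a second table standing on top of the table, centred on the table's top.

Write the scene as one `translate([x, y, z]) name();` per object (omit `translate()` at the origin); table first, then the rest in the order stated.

table();
translate([597, 1081, 0]) stool();
translate([-525, 320, 0]) stool();
translate([137, 120, 720]) table_2();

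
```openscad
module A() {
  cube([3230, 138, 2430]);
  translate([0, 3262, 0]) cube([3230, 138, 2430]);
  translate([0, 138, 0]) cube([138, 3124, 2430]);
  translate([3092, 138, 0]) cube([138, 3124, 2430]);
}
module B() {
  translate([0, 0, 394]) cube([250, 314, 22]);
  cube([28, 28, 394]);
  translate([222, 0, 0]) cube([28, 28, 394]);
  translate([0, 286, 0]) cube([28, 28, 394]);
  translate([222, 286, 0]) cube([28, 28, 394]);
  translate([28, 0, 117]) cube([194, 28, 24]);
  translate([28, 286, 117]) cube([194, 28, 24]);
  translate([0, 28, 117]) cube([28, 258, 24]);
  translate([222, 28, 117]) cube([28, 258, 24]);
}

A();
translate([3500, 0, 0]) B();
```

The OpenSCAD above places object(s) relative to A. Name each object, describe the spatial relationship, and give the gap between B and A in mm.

The stool's nearest face is 270 mm from the house frame's +x face.

A is a house frame. B is a stool. The stool is on the floor beside the house frame on its +x side. The gap between the stool and the house frame is 270 mm.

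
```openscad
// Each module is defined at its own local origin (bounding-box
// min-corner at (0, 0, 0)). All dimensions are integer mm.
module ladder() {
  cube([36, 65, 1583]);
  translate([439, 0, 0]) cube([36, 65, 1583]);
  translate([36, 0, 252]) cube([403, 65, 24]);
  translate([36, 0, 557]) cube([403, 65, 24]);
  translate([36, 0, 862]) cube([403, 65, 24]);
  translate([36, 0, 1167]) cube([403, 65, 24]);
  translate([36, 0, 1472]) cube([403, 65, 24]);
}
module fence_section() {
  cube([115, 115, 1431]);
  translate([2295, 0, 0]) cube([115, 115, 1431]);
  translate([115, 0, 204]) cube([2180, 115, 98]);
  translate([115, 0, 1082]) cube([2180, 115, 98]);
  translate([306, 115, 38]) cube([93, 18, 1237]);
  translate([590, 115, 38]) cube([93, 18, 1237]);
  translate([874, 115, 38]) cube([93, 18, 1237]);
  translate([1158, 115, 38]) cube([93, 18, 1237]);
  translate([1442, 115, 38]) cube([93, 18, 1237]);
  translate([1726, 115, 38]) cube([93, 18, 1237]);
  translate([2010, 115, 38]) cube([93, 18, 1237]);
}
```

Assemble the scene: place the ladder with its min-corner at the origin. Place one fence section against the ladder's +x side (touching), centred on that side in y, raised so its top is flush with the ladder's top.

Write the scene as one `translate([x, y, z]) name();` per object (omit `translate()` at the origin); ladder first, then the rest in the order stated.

ladder();
translate([475, -34, 152]) fence_section();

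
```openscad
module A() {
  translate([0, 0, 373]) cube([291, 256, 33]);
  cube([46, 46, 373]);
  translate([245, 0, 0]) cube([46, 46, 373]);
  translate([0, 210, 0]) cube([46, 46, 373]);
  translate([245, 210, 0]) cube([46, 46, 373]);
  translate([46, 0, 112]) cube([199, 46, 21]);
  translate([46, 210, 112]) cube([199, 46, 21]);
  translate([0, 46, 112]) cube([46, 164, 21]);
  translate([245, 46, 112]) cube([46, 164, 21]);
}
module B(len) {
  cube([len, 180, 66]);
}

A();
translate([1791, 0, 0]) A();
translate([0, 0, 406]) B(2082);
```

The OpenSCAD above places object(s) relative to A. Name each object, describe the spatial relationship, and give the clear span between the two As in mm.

Second stool starts at x = 1791; first ends at x = 291; clear span = 1791 − 291 = 1500 mm.

A is a stool. B is a beam. A beam spans the tops of two stools. The clear span between the two stools is 1500 mm.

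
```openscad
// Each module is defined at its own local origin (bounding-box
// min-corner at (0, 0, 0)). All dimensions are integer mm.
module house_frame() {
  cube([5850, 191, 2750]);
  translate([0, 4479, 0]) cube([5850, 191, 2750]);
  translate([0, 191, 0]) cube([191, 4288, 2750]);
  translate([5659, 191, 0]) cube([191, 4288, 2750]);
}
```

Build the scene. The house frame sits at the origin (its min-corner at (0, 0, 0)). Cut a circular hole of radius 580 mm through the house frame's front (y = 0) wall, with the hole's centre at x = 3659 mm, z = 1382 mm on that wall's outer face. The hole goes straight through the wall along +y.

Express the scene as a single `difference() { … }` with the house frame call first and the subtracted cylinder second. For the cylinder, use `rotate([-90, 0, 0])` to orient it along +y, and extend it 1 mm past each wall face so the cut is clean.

difference() {
  house_frame();
  translate([3659, -1, 1382]) rotate([-90, 0, 0]) cylinder(h = 193, r = 580);
}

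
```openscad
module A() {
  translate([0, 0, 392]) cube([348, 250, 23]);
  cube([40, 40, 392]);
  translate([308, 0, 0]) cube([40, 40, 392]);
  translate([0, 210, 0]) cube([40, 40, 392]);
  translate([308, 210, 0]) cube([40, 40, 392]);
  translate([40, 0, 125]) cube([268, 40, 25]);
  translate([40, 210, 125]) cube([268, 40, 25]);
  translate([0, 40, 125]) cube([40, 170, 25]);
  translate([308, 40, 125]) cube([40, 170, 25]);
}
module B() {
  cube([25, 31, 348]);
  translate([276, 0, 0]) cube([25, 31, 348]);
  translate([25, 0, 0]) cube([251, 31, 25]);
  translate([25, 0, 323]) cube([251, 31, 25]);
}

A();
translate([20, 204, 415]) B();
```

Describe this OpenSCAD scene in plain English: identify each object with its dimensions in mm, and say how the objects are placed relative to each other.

A is a four-legged stool. The seat is a 348×250×23 mm slab whose top surface is at z = 415 mm; four square legs, each 40×40 mm in cross-section, run from the floor (z = 0) to the underside of the seat, each flush with a corner of the seat. Four stretchers, 40 mm wide and 25 mm tall, connect adjacent legs with their undersides at z = 125 mm, each running between the inner faces of the legs it joins and aligned with the legs' outer faces on the other axis.

B is a rectangular picture frame lying in the x–z plane (depth along y). The opening is 251 mm wide (x) by 298 mm tall (z), surrounded by a border 25 mm wide on all four sides. The frame is 31 mm deep and is made of two full-height vertical stiles with two horizontal rails fitted between them.

The picture frame is on top of the stool.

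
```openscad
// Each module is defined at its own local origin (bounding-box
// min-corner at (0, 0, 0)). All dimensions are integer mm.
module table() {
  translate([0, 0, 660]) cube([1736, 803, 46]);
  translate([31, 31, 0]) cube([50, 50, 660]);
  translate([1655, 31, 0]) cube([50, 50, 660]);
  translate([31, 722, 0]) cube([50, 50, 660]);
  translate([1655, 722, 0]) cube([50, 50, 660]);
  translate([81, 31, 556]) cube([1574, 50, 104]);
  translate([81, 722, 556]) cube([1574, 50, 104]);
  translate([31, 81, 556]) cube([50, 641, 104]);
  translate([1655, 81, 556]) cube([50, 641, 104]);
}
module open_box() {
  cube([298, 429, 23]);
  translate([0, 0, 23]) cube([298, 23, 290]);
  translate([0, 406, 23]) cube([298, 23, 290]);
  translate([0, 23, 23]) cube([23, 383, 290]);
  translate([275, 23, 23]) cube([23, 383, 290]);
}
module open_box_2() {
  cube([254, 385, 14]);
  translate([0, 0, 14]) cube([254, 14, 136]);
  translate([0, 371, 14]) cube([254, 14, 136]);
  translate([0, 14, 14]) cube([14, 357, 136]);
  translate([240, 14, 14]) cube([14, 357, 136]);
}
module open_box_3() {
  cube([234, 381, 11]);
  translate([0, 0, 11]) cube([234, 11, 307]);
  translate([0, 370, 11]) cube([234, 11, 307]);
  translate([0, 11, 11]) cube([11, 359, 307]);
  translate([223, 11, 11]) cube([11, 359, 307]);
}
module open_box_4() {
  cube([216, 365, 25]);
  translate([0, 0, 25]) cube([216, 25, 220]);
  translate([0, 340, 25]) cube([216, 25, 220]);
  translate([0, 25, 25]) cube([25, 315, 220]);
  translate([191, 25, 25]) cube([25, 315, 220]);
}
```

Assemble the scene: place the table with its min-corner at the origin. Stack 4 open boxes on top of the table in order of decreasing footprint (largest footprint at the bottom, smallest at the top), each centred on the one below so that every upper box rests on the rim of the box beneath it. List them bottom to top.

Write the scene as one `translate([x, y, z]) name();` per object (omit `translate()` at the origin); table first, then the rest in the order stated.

table();
translate([719, 187, 706]) open_box();
translate([741, 209, 1019]) open_box_2();
translate([751, 211, 1169]) open_box_3();
translate([760, 219, 1487]) open_box_4();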